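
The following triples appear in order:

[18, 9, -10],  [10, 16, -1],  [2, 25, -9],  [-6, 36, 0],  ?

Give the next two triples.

First coordinate — −8 each step: 18, 10, 2, -6 → -14 → -22.
Second coordinate: perfect squares: 3², 4², 5², …, so 9, 16, 25, 36 → 49 → 64.
Third coordinate: -10, -1, -9, 0 → -8 → 1 (alternating steps +9, −8, +9, −8, …).
Putting the parts together: [-14, 49, -8] and then [-22, 64, 1].

[-14, 49, -8], [-22, 64, 1]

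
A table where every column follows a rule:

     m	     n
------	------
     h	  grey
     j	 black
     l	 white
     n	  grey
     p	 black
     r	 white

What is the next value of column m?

t

Column m: letters move forward 2 places in the alphabet, so h, j, l, n, p, r → t.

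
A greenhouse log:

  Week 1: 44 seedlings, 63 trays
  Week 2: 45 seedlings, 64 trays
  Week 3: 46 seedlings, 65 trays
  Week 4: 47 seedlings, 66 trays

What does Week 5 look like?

48 seedlings, 67 trays

For the seedlings, +1 each step: 44, 45, 46, 47 → 48.
Trays: +1 each step, so 63, 64, 65, 66 → 67.
Combining the parts gives 48 seedlings, 67 trays.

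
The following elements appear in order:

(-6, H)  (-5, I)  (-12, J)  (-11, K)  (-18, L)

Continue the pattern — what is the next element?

First value — alternating steps +1, −7, +1, −7, …: -6, -5, -12, -11, -18 → -17.
Letter goes H, I, J, K, L → M (letters move forward 1 place in the alphabet).
Combining the parts gives (-17, M).

(-17, M)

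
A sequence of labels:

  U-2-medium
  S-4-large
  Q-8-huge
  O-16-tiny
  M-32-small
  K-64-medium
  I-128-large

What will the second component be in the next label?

Second component: ×2 each step; 2, 4, 8, 16, 32, 64, 128 → 256.

256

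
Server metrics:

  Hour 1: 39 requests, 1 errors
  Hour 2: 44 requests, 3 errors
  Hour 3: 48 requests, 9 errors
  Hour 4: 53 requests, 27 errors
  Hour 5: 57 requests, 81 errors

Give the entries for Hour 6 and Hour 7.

Requests: alternating steps +5, +4, +5, +4, …, so 39, 44, 48, 53, 57 → 62 → 66.
For the errors, ×3 each step: 1, 3, 9, 27, 81 → 243 → 729.
Putting the parts together: 62 requests, 243 errors and then 66 requests, 729 errors.

62 requests, 243 errors; 66 requests, 729 errors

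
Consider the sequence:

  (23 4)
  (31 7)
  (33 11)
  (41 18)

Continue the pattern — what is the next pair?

(43 29)

First coordinate: alternating steps +8, +2, +8, +2, …; 23, 31, 33, 41 → 43.
Second coordinate — each term is the sum of the two before it: 4, 7, 11, 18 → 29.
So the next pair is (43 29).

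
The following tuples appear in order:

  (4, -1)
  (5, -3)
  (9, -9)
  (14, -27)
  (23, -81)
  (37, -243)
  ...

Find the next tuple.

(60, -729)

First coordinate: 4, 5, 9, 14, 23, 37 → 60 (each term is the sum of the two before it).
For the second coordinate, ×3 each step: -1, -3, -9, -27, -81, -243 → -729.
So the next tuple is (60, -729).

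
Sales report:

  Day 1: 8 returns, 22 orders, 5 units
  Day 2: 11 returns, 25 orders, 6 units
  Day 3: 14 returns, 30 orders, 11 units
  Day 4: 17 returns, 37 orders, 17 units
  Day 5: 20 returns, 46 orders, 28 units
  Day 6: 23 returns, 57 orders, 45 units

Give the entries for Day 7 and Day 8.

Returns goes 8, 11, 14, 17, 20, 23 → 26 → 29 (+3 each step).
Orders goes 22, 25, 30, 37, 46, 57 → 70 → 85 (differences are 3, 5, 7, … (increasing by 2 each time)).
Units goes 5, 6, 11, 17, 28, 45 → 73 → 118 (each term is the sum of the two before it).
Putting the parts together: 26 returns, 70 orders, 73 units and then 29 returns, 85 orders, 118 units.

26 returns, 70 orders, 73 units; 29 returns, 85 orders, 118 units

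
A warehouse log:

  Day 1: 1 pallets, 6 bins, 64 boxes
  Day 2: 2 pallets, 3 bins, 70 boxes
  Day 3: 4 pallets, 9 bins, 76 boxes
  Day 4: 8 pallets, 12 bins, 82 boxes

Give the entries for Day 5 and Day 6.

16 pallets, 21 bins, 88 boxes; 32 pallets, 33 bins, 94 boxes

Pallets — ×2 each step: 1, 2, 4, 8 → 16 → 32.
For the bins, each term is the sum of the two before it: 6, 3, 9, 12 → 21 → 33.
Boxes: 64, 70, 76, 82 → 88 → 94 (+6 each step).
So the next two lines are 16 pallets, 21 bins, 88 boxes and 32 pallets, 33 bins, 94 boxes.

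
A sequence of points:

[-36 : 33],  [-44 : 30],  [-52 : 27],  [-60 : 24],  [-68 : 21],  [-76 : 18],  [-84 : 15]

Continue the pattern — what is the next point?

[-92 : 12]

First part: −8 each step, so -36, -44, -52, -60, -68, -76, -84 → -92.
Second part goes 33, 30, 27, 24, 21, 18, 15 → 12 (−3 each step).
Combining the parts gives [-92 : 12].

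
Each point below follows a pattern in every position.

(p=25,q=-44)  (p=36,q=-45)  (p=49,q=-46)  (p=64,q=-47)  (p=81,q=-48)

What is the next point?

(p=100,q=-49)

P goes 25, 36, 49, 64, 81 → 100 (perfect squares: 5², 6², 7², …).
Q goes -44, -45, -46, -47, -48 → -49 (−1 each step).
So the next point is (p=100,q=-49).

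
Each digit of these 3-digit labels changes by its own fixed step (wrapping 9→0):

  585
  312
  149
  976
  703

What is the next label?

530

First digit — −2 each step, mod 10: 5, 3, 1, 9, 7 → 5.
Second digit — +3 each step, mod 10: 8, 1, 4, 7, 0 → 3.
Third digit: 5, 2, 9, 6, 3 → 0 (−3 each step, mod 10).
Putting it together: 530.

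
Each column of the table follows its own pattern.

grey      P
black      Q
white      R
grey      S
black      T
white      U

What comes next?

grey  V

Shade goes grey, black, white, grey, black, white → grey (repeats grey → black → white).
Letter: letters move forward 1 place in the alphabet; P, Q, R, S, T, U → V.
Combining the parts gives grey  V.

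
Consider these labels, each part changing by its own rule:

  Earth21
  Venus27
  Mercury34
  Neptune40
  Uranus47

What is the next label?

Saturn53

For the planet, runs backward through the planets Mercury→Neptune: Earth, Venus, Mercury, Neptune, Uranus → Saturn.
Second component: alternating steps +6, +7, +6, +7, …; 21, 27, 34, 40, 47 → 53.
Combining the parts gives Saturn53.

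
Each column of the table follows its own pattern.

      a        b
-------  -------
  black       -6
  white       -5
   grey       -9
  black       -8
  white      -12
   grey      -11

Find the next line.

black  -15

Column a: black, white, grey, black, white, grey → black (repeats black → white → grey).
Column b: alternating steps +1, −4, +1, −4, …; -6, -5, -9, -8, -12, -11 → -15.
So the next line is black  -15.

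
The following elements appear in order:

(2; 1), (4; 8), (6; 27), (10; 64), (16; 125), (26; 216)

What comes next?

First coordinate — each term is the sum of the two before it: 2, 4, 6, 10, 16, 26 → 42.
Second coordinate: perfect cubes: 1³, 2³, 3³, …; 1, 8, 27, 64, 125, 216 → 343.
So the next element is (42; 343).

(42; 343)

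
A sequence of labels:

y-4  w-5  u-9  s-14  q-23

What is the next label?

For the letter, letters move back 2 places in the alphabet: y, w, u, s, q → o.
For the second component, each term is the sum of the two before it: 4, 5, 9, 14, 23 → 37.
Putting it together: o-37.

o-37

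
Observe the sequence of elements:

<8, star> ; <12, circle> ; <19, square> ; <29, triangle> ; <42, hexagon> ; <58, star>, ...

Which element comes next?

First value: differences are 4, 7, 10, … (increasing by 3 each time); 8, 12, 19, 29, 42, 58 → 77.
Shape — repeats star → circle → square → triangle → hexagon: star, circle, square, triangle, hexagon, star → circle.
Combining the parts gives <77, circle>.

<77, circle>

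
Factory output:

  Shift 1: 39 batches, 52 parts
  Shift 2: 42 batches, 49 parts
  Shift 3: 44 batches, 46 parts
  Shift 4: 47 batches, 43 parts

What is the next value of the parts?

40

Parts goes 52, 49, 46, 43 → 40 (−3 each step).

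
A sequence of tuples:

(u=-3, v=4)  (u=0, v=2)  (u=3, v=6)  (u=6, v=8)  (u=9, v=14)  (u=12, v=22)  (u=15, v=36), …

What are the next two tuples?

(u=18, v=58), (u=21, v=94)

U — +3 each step: -3, 0, 3, 6, 9, 12, 15 → 18 → 21.
V: each term is the sum of the two before it; 4, 2, 6, 8, 14, 22, 36 → 58 → 94.
So the next two tuples are (u=18, v=58) and (u=21, v=94).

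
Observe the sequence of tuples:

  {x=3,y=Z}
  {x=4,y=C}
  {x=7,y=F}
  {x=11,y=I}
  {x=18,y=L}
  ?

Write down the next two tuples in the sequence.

{x=29,y=O}, {x=47,y=R}

For the x, each term is the sum of the two before it: 3, 4, 7, 11, 18 → 29 → 47.
Y: letters move forward 3 places in the alphabet, wrapping Z→A, so Z, C, F, I, L → O → R.
Putting the parts together: {x=29,y=O} and then {x=47,y=R}.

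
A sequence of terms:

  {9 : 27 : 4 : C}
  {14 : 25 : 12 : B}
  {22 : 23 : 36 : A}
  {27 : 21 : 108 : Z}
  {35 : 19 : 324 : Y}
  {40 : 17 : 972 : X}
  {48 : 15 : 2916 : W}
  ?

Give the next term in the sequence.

For the first part, alternating steps +5, +8, +5, +8, …: 9, 14, 22, 27, 35, 40, 48 → 53.
Second part: −2 each step, so 27, 25, 23, 21, 19, 17, 15 → 13.
Third part: ×3 each step, so 4, 12, 36, 108, 324, 972, 2916 → 8748.
Letter: letters move back 1 place in the alphabet, wrapping A→Z, so C, B, A, Z, Y, X, W → V.
Putting it together: {53 : 13 : 8748 : V}.

{53 : 13 : 8748 : V}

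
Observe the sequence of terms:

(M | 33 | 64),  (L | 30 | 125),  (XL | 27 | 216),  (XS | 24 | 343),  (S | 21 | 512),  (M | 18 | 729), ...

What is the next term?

(L | 15 | 1000)

For the size, repeats M → L → XL → XS → S: M, L, XL, XS, S, M → L.
Second component: −3 each step, so 33, 30, 27, 24, 21, 18 → 15.
Third component: perfect cubes: 4³, 5³, 6³, …; 64, 125, 216, 343, 512, 729 → 1000.
So the next term is (L | 15 | 1000).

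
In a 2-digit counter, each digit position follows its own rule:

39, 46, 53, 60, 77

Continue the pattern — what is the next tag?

First digit: +1 each step, mod 10, so 3, 4, 5, 6, 7 → 8.
Second digit goes 9, 6, 3, 0, 7 → 4 (−3 each step, mod 10).
Combining the parts gives 84.

84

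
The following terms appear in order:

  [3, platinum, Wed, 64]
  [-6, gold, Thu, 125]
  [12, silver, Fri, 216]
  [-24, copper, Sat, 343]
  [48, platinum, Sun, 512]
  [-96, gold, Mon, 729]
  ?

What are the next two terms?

[192, silver, Tue, 1000], [-384, copper, Wed, 1331]

First slot: 3, -6, 12, -24, 48, -96 → 192 → -384 (×(-2) each step).
Metal — repeats platinum → gold → silver → copper: platinum, gold, silver, copper, platinum, gold → silver → copper.
For the day, runs through the weekdays Mon→Sun: Wed, Thu, Fri, Sat, Sun, Mon → Tue → Wed.
Fourth slot goes 64, 125, 216, 343, 512, 729 → 1000 → 1331 (perfect cubes: 4³, 5³, 6³, …).
Putting the parts together: [192, silver, Tue, 1000] and then [-384, copper, Wed, 1331].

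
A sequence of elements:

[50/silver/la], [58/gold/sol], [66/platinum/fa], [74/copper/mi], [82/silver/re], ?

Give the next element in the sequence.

[90/gold/do]

First value — +8 each step: 50, 58, 66, 74, 82 → 90.
Metal — repeats silver → gold → platinum → copper: silver, gold, platinum, copper, silver → gold.
For the note, runs backward through the solfège scale do→ti: la, sol, fa, mi, re → do.
Putting it together: [90/gold/do].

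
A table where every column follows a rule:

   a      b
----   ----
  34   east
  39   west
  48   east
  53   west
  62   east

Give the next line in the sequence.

Column a: alternating steps +5, +9, +5, +9, …, so 34, 39, 48, 53, 62 → 67.
Column b — alternates east ↔ west: east, west, east, west, east → west.
Combining the parts gives 67  west.

67  west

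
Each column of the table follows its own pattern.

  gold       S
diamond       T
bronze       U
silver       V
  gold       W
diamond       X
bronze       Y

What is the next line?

For the rank, repeats gold → diamond → bronze → silver: gold, diamond, bronze, silver, gold, diamond, bronze → silver.
For the letter, letters move forward 1 place in the alphabet: S, T, U, V, W, X, Y → Z.
Putting it together: silver  Z.

silver  Z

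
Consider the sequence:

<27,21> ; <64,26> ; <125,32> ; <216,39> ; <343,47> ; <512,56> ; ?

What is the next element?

First component: perfect cubes: 3³, 4³, 5³, …; 27, 64, 125, 216, 343, 512 → 729.
Second component goes 21, 26, 32, 39, 47, 56 → 66 (differences are 5, 6, 7, … (increasing by 1 each time)).
So the next element is <729,66>.

<729,66>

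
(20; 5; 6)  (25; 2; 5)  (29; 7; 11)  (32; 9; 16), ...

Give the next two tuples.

First value: 20, 25, 29, 32 → 34 → 35 (differences are 5, 4, 3, … (decreasing by 1 each time)).
Second value: 5, 2, 7, 9 → 16 → 25 (each term is the sum of the two before it).
Third value — each term is the sum of the two before it: 6, 5, 11, 16 → 27 → 43.
Putting the parts together: (34; 16; 27) and then (35; 25; 43).

(34; 16; 27), (35; 25; 43)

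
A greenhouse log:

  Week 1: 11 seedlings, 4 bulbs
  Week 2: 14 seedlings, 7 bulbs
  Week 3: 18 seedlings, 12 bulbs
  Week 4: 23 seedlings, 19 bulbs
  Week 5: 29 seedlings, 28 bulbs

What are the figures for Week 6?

36 seedlings, 39 bulbs

Seedlings goes 11, 14, 18, 23, 29 → 36 (differences are 3, 4, 5, … (increasing by 1 each time)).
Bulbs — differences are 3, 5, 7, … (increasing by 2 each time): 4, 7, 12, 19, 28 → 39.
So the next line is 36 seedlings, 39 bulbs.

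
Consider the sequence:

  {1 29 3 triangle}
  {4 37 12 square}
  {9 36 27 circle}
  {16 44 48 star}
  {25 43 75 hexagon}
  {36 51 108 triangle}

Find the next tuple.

{49 50 147 square}

First component: perfect squares: 1², 2², 3², …; 1, 4, 9, 16, 25, 36 → 49.
Second component: alternating steps +8, −1, +8, −1, …, so 29, 37, 36, 44, 43, 51 → 50.
For the third component, always 3 × the first component: 3, 12, 27, 48, 75, 108 → 147.
For the shape, repeats triangle → square → circle → star → hexagon: triangle, square, circle, star, hexagon, triangle → square.
So the next tuple is {49 50 147 square}.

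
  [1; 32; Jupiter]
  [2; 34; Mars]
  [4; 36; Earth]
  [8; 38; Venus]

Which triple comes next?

[16; 40; Mercury]

First component: 1, 2, 4, 8 → 16 (×2 each step).
For the second component, +2 each step: 32, 34, 36, 38 → 40.
For the planet, runs backward through the planets Mercury→Neptune: Jupiter, Mars, Earth, Venus → Mercury.
Putting it together: [16; 40; Mercury].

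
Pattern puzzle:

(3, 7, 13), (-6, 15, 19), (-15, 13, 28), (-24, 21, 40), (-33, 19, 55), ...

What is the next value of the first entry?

-42

First entry: −9 each step, so 3, -6, -15, -24, -33 → -42.
Second entry — alternating steps +8, −2, +8, −2, …: 7, 15, 13, 21, 19 → 27.
Third entry — differences are 6, 9, 12, … (increasing by 3 each time): 13, 19, 28, 40, 55 → 73.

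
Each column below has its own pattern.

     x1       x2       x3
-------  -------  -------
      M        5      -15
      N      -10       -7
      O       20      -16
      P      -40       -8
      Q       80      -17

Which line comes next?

Column x1 — letters move forward 1 place in the alphabet: M, N, O, P, Q → R.
Column x2 — ×(-2) each step: 5, -10, 20, -40, 80 → -160.
Column x3 goes -15, -7, -16, -8, -17 → -9 (alternating steps +8, −9, +8, −9, …).
Putting it together: R  -160  -9.

R  -160  -9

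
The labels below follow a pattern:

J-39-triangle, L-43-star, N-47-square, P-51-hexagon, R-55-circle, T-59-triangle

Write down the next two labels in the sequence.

Letter goes J, L, N, P, R, T → V → X (letters move forward 2 places in the alphabet).
Second component — +4 each step: 39, 43, 47, 51, 55, 59 → 63 → 67.
For the shape, repeats triangle → star → square → hexagon → circle: triangle, star, square, hexagon, circle, triangle → star → square.
So the next two labels are V-63-star and X-67-square.

V-63-star then X-67-square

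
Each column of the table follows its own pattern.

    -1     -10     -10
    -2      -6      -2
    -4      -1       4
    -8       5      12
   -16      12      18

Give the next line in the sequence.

First component: ×2 each step, so -1, -2, -4, -8, -16 → -32.
Second component: differences are 4, 5, 6, … (increasing by 1 each time); -10, -6, -1, 5, 12 → 20.
Third component: alternating steps +8, +6, +8, +6, …; -10, -2, 4, 12, 18 → 26.
Putting it together: -32  20  26.

-32  20  26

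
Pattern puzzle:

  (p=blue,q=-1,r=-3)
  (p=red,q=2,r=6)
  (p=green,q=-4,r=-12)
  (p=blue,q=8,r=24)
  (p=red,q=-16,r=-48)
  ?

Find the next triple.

P — repeats blue → red → green: blue, red, green, blue, red → green.
Q: ×(-2) each step, so -1, 2, -4, 8, -16 → 32.
R: always 3 × the q, so -3, 6, -12, 24, -48 → 96.
Combining the parts gives (p=green,q=32,r=96).

(p=green,q=32,r=96)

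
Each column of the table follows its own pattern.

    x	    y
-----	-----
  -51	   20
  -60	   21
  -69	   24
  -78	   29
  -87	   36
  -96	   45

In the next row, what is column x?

Column x: −9 each step; -51, -60, -69, -78, -87, -96 → -105.

-105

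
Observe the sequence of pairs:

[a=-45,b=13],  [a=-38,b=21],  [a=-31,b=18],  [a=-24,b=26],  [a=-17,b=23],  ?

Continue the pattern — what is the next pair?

[a=-10,b=31]

For the a, +7 each step: -45, -38, -31, -24, -17 → -10.
B goes 13, 21, 18, 26, 23 → 31 (alternating steps +8, −3, +8, −3, …).
Combining the parts gives [a=-10,b=31].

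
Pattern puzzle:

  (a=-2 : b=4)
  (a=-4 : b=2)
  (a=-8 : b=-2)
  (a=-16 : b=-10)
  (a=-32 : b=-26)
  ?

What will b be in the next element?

-58

A: ×2 each step, so -2, -4, -8, -16, -32 → -64.
For the b, always 6 more than the a: 4, 2, -2, -10, -26 → -58.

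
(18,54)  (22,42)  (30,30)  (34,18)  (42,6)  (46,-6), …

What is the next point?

First value — alternating steps +4, +8, +4, +8, …: 18, 22, 30, 34, 42, 46 → 54.
Second value: −12 each step, so 54, 42, 30, 18, 6, -6 → -18.
Combining the parts gives (54,-18).

(54,-18)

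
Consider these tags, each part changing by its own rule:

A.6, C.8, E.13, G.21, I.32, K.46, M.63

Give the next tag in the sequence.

O.83

Letter: letters move forward 2 places in the alphabet; A, C, E, G, I, K, M → O.
For the second component, differences are 2, 5, 8, … (increasing by 3 each time): 6, 8, 13, 21, 32, 46, 63 → 83.
Putting it together: O.83.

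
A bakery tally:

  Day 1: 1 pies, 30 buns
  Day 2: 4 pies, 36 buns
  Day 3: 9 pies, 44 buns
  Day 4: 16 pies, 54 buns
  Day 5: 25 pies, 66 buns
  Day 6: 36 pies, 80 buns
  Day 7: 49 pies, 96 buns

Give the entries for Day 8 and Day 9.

64 pies, 114 buns; 81 pies, 134 buns

Pies: perfect squares: 1², 2², 3², …; 1, 4, 9, 16, 25, 36, 49 → 64 → 81.
For the buns, differences are 6, 8, 10, … (increasing by 2 each time): 30, 36, 44, 54, 66, 80, 96 → 114 → 134.
Putting the parts together: 64 pies, 114 buns and then 81 pies, 134 buns.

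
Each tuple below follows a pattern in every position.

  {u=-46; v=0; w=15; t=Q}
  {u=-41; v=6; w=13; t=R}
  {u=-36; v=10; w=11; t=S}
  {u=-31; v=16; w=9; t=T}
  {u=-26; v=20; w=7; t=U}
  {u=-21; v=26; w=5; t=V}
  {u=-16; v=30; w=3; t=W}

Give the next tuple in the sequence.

{u=-11; v=36; w=1; t=X}

U: +5 each step; -46, -41, -36, -31, -26, -21, -16 → -11.
V goes 0, 6, 10, 16, 20, 26, 30 → 36 (alternating steps +6, +4, +6, +4, …).
W goes 15, 13, 11, 9, 7, 5, 3 → 1 (−2 each step).
T: Q, R, S, T, U, V, W → X (letters move forward 1 place in the alphabet).
So the next tuple is {u=-11; v=36; w=1; t=X}.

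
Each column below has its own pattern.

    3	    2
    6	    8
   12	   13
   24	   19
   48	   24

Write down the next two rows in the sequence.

First component: ×2 each step; 3, 6, 12, 24, 48 → 96 → 192.
Second component: 2, 8, 13, 19, 24 → 30 → 35 (alternating steps +6, +5, +6, +5, …).
So the next two rows are 96  30 and 192  35.

96  30; 192  35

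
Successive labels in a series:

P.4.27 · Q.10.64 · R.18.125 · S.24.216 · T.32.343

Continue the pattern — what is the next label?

U.38.512

Letter: letters move forward 1 place in the alphabet; P, Q, R, S, T → U.
Second component — alternating steps +6, +8, +6, +8, …: 4, 10, 18, 24, 32 → 38.
Third component: perfect cubes: 3³, 4³, 5³, …; 27, 64, 125, 216, 343 → 512.
Putting it together: U.38.512.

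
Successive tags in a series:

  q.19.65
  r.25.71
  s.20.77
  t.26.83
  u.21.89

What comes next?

v.27.95

Letter: letters move forward 1 place in the alphabet; q, r, s, t, u → v.
Second component goes 19, 25, 20, 26, 21 → 27 (alternating steps +6, −5, +6, −5, …).
Third component: +6 each step, so 65, 71, 77, 83, 89 → 95.
Putting it together: v.27.95.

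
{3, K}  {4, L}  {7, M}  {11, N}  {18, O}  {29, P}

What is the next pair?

{47, Q}

For the first part, each term is the sum of the two before it: 3, 4, 7, 11, 18, 29 → 47.
For the letter, letters move forward 1 place in the alphabet: K, L, M, N, O, P → Q.
So the next pair is {47, Q}.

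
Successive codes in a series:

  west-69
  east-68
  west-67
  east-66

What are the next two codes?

For the direction, alternates west ↔ east: west, east, west, east → west → east.
Second component: 69, 68, 67, 66 → 65 → 64 (−1 each step).
Putting the parts together: west-65 and then east-64.

west-65 then east-64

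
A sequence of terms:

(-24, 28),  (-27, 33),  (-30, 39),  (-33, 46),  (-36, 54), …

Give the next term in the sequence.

First coordinate goes -24, -27, -30, -33, -36 → -39 (−3 each step).
Second coordinate goes 28, 33, 39, 46, 54 → 63 (differences are 5, 6, 7, … (increasing by 1 each time)).
So the next term is (-39, 63).

(-39, 63)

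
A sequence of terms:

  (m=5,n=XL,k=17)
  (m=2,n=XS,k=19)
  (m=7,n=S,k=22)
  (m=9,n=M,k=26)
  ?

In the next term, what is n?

L

N: runs through clothing sizes XS→XL; XL, XS, S, M → L.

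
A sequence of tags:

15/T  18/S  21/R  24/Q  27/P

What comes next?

30/O

First component — +3 each step: 15, 18, 21, 24, 27 → 30.
For the letter, letters move back 1 place in the alphabet: T, S, R, Q, P → O.
So the next tag is 30/O.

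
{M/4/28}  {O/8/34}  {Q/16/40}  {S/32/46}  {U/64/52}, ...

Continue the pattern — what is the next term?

{W/128/58}

Letter: letters move forward 2 places in the alphabet; M, O, Q, S, U → W.
Second slot: 4, 8, 16, 32, 64 → 128 (×2 each step).
Third slot — +6 each step: 28, 34, 40, 46, 52 → 58.
So the next term is {W/128/58}.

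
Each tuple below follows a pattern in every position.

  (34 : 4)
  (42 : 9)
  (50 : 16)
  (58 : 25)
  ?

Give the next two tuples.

First entry — +8 each step: 34, 42, 50, 58 → 66 → 74.
Second entry: perfect squares: 2², 3², 4², …, so 4, 9, 16, 25 → 36 → 49.
Putting the parts together: (66 : 36) and then (74 : 49).

(66 : 36), (74 : 49)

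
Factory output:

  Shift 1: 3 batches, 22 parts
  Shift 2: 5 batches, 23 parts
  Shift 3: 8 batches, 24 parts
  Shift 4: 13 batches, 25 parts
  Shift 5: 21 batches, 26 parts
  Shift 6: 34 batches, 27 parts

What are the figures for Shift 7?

55 batches, 28 parts

Batches: 3, 5, 8, 13, 21, 34 → 55 (each term is the sum of the two before it).
Parts — +1 each step: 22, 23, 24, 25, 26, 27 → 28.
So the next line is 55 batches, 28 parts.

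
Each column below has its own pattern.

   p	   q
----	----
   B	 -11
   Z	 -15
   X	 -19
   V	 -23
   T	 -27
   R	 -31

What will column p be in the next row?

Column p: letters move back 2 places in the alphabet, wrapping A→Z, so B, Z, X, V, T, R → P.

P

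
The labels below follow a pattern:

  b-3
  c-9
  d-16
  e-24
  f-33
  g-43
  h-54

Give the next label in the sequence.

Letter: letters move forward 1 place in the alphabet; b, c, d, e, f, g, h → i.
Second component: 3, 9, 16, 24, 33, 43, 54 → 66 (differences are 6, 7, 8, … (increasing by 1 each time)).
Putting it together: i-66.

i-66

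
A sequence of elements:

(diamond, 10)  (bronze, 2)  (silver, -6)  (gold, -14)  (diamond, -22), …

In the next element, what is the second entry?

-30

For the second entry, −8 each step: 10, 2, -6, -14, -22 → -30.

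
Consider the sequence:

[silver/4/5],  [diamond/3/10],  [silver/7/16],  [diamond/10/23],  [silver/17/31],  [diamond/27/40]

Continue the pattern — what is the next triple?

[silver/44/50]

Rank: alternates silver ↔ diamond; silver, diamond, silver, diamond, silver, diamond → silver.
For the second component, each term is the sum of the two before it: 4, 3, 7, 10, 17, 27 → 44.
Third component: differences are 5, 6, 7, … (increasing by 1 each time), so 5, 10, 16, 23, 31, 40 → 50.
So the next triple is [silver/44/50].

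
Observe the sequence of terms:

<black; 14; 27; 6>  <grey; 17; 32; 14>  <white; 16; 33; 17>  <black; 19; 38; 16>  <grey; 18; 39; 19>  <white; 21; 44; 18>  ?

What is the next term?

Shade goes black, grey, white, black, grey, white → black (repeats black → grey → white).
Second coordinate goes 14, 17, 16, 19, 18, 21 → 20 (alternating steps +3, −1, +3, −1, …).
Third coordinate goes 27, 32, 33, 38, 39, 44 → 45 (alternating steps +5, +1, +5, +1, …).
Fourth coordinate: always the previous value of the second coordinate; 6, 14, 17, 16, 19, 18 → 21.
Combining the parts gives <black; 20; 45; 21>.

<black; 20; 45; 21>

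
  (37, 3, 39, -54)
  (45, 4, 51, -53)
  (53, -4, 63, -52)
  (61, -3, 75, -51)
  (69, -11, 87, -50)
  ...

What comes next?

(77, -10, 99, -49)

First part: +8 each step; 37, 45, 53, 61, 69 → 77.
Second part: alternating steps +1, −8, +1, −8, …, so 3, 4, -4, -3, -11 → -10.
Third part — +12 each step: 39, 51, 63, 75, 87 → 99.
Fourth part: +1 each step, so -54, -53, -52, -51, -50 → -49.
Putting it together: (77, -10, 99, -49).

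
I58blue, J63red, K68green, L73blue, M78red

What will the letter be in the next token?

Letter: letters move forward 1 place in the alphabet; I, J, K, L, M → N.

N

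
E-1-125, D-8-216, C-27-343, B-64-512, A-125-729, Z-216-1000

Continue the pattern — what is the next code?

Y-343-1331

Letter: letters move back 1 place in the alphabet, wrapping A→Z, so E, D, C, B, A, Z → Y.
Second component — perfect cubes: 1³, 2³, 3³, …: 1, 8, 27, 64, 125, 216 → 343.
Third component goes 125, 216, 343, 512, 729, 1000 → 1331 (perfect cubes: 5³, 6³, 7³, …).
Combining the parts gives Y-343-1331.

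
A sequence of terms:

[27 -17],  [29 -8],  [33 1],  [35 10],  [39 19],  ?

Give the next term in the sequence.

First coordinate — alternating steps +2, +4, +2, +4, …: 27, 29, 33, 35, 39 → 41.
Second coordinate: +9 each step; -17, -8, 1, 10, 19 → 28.
So the next term is [41 28].

[41 28]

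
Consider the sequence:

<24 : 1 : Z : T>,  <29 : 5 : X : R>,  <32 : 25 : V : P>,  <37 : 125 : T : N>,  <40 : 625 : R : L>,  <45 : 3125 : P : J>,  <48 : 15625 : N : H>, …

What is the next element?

First slot — alternating steps +5, +3, +5, +3, …: 24, 29, 32, 37, 40, 45, 48 → 53.
Second slot — ×5 each step: 1, 5, 25, 125, 625, 3125, 15625 → 78125.
First letter goes Z, X, V, T, R, P, N → L (letters move back 2 places in the alphabet).
Second letter: T, R, P, N, L, J, H → F (letters move back 2 places in the alphabet).
Combining the parts gives <53 : 78125 : L : F>.

<53 : 78125 : L : F>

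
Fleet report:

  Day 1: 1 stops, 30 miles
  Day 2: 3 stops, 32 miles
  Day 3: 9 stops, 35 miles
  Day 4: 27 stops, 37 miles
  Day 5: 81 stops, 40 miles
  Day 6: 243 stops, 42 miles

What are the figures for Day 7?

729 stops, 45 miles

Stops: ×3 each step; 1, 3, 9, 27, 81, 243 → 729.
For the miles, alternating steps +2, +3, +2, +3, …: 30, 32, 35, 37, 40, 42 → 45.
Putting it together: 729 stops, 45 miles.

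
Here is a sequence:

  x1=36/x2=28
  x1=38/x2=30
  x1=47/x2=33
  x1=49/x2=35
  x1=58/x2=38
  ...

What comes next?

For the x1, alternating steps +2, +9, +2, +9, …: 36, 38, 47, 49, 58 → 60.
X2 goes 28, 30, 33, 35, 38 → 40 (alternating steps +2, +3, +2, +3, …).
Putting it together: x1=60/x2=40.

x1=60/x2=40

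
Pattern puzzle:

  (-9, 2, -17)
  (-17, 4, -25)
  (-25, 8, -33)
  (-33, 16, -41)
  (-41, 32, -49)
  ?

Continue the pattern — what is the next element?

First slot: −8 each step, so -9, -17, -25, -33, -41 → -49.
Second slot — ×2 each step: 2, 4, 8, 16, 32 → 64.
For the third slot, −8 each step: -17, -25, -33, -41, -49 → -57.
So the next element is (-49, 64, -57).

(-49, 64, -57)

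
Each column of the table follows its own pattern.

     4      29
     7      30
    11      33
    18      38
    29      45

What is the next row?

First component: each term is the sum of the two before it, so 4, 7, 11, 18, 29 → 47.
Second component: 29, 30, 33, 38, 45 → 54 (differences are 1, 3, 5, … (increasing by 2 each time)).
Combining the parts gives 47  54.

47  54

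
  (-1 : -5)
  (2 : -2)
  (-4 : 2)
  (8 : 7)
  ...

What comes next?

First slot: ×(-2) each step, so -1, 2, -4, 8 → -16.
For the second slot, differences are 3, 4, 5, … (increasing by 1 each time): -5, -2, 2, 7 → 13.
So the next pair is (-16 : 13).

(-16 : 13)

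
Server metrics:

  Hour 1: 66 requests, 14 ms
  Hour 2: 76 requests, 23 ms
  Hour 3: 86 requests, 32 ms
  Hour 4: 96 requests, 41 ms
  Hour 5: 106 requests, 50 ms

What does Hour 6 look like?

For the requests, +10 each step: 66, 76, 86, 96, 106 → 116.
Ms goes 14, 23, 32, 41, 50 → 59 (+9 each step).
So the next row is 116 requests, 59 ms.

116 requests, 59 ms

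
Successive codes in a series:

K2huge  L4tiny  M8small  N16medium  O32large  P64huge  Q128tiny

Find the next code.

Letter: K, L, M, N, O, P, Q → R (letters move forward 1 place in the alphabet).
For the second component, ×2 each step: 2, 4, 8, 16, 32, 64, 128 → 256.
Size — repeats huge → tiny → small → medium → large: huge, tiny, small, medium, large, huge, tiny → small.
So the next code is R256small.

R256small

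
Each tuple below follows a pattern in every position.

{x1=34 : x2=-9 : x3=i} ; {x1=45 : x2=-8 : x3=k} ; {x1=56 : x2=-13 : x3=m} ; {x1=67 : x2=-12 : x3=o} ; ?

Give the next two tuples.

{x1=78 : x2=-17 : x3=q}, {x1=89 : x2=-16 : x3=s}

X1 — +11 each step: 34, 45, 56, 67 → 78 → 89.
For the x2, alternating steps +1, −5, +1, −5, …: -9, -8, -13, -12 → -17 → -16.
X3 goes i, k, m, o → q → s (letters move forward 2 places in the alphabet).
So the next two tuples are {x1=78 : x2=-17 : x3=q} and {x1=89 : x2=-16 : x3=s}.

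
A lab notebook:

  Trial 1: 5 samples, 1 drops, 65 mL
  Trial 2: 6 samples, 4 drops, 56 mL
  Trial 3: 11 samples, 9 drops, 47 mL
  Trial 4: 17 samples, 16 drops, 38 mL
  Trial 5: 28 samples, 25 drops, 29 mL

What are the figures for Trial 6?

45 samples, 36 drops, 20 mL

Samples: each term is the sum of the two before it; 5, 6, 11, 17, 28 → 45.
Drops goes 1, 4, 9, 16, 25 → 36 (perfect squares: 1², 2², 3², …).
ML: 65, 56, 47, 38, 29 → 20 (−9 each step).
Combining the parts gives 45 samples, 36 drops, 20 mL.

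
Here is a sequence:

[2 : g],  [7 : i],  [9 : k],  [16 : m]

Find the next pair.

First component goes 2, 7, 9, 16 → 25 (each term is the sum of the two before it).
For the letter, letters move forward 2 places in the alphabet: g, i, k, m → o.
Combining the parts gives [25 : o].

[25 : o]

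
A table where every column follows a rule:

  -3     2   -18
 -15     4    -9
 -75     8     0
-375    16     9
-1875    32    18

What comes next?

First component: ×5 each step; -3, -15, -75, -375, -1875 → -9375.
Second component: 2, 4, 8, 16, 32 → 64 (×2 each step).
Third component: -18, -9, 0, 9, 18 → 27 (+9 each step).
Putting it together: -9375  64  27.

-9375  64  27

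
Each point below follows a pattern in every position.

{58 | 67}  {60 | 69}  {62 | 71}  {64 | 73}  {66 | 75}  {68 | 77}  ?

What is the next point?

{70 | 79}

First component: 58, 60, 62, 64, 66, 68 → 70 (+2 each step).
Second component: always 9 more than the first component, so 67, 69, 71, 73, 75, 77 → 79.
Putting it together: {70 | 79}.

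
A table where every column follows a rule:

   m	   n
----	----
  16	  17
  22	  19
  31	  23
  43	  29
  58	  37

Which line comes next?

76  47

For the column m, differences are 6, 9, 12, … (increasing by 3 each time): 16, 22, 31, 43, 58 → 76.
Column n: differences are 2, 4, 6, … (increasing by 2 each time), so 17, 19, 23, 29, 37 → 47.
Combining the parts gives 76  47.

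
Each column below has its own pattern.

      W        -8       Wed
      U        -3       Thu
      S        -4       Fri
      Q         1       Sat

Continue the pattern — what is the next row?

O  0  Sun

Letter: letters move back 2 places in the alphabet; W, U, S, Q → O.
Second component — alternating steps +5, −1, +5, −1, …: -8, -3, -4, 1 → 0.
Day: runs through the weekdays Mon→Sun, so Wed, Thu, Fri, Sat → Sun.
Combining the parts gives O  0  Sun.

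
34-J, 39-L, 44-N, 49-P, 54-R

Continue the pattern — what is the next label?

First component goes 34, 39, 44, 49, 54 → 59 (+5 each step).
Letter: letters move forward 2 places in the alphabet, so J, L, N, P, R → T.
So the next label is 59-T.

59-T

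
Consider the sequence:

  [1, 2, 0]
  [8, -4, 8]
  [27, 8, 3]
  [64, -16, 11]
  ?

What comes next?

[125, 32, 6]

First part: perfect cubes: 1³, 2³, 3³, …, so 1, 8, 27, 64 → 125.
Second part: 2, -4, 8, -16 → 32 (×(-2) each step).
Third part: 0, 8, 3, 11 → 6 (alternating steps +8, −5, +8, −5, …).
Putting it together: [125, 32, 6].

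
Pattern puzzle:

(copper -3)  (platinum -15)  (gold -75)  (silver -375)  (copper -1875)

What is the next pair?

Metal — repeats copper → platinum → gold → silver: copper, platinum, gold, silver, copper → platinum.
Second component: ×5 each step, so -3, -15, -75, -375, -1875 → -9375.
So the next pair is (platinum -9375).

(platinum -9375)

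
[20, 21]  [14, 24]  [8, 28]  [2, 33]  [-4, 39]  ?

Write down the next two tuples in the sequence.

First component — −6 each step: 20, 14, 8, 2, -4 → -10 → -16.
Second component: 21, 24, 28, 33, 39 → 46 → 54 (differences are 3, 4, 5, … (increasing by 1 each time)).
So the next two tuples are [-10, 46] and [-16, 54].

[-10, 46], [-16, 54]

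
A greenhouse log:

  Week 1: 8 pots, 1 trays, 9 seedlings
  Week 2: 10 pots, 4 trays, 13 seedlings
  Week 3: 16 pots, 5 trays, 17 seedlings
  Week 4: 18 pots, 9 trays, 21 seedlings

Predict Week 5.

Pots — alternating steps +2, +6, +2, +6, …: 8, 10, 16, 18 → 24.
Trays: each term is the sum of the two before it; 1, 4, 5, 9 → 14.
Seedlings: 9, 13, 17, 21 → 25 (+4 each step).
Putting it together: 24 pots, 14 trays, 25 seedlings.

24 pots, 14 trays, 25 seedlings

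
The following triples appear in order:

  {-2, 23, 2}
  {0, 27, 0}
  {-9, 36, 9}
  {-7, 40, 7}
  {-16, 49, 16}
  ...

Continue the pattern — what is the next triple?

First coordinate: alternating steps +2, −9, +2, −9, …; -2, 0, -9, -7, -16 → -14.
Second coordinate: alternating steps +4, +9, +4, +9, …, so 23, 27, 36, 40, 49 → 53.
Third coordinate: always the negative of the first coordinate, so 2, 0, 9, 7, 16 → 14.
Combining the parts gives {-14, 53, 14}.

{-14, 53, 14}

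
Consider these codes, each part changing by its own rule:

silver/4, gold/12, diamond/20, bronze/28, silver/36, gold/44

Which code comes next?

Rank — repeats silver → gold → diamond → bronze: silver, gold, diamond, bronze, silver, gold → diamond.
For the second component, +8 each step: 4, 12, 20, 28, 36, 44 → 52.
Combining the parts gives diamond/52.

diamond/52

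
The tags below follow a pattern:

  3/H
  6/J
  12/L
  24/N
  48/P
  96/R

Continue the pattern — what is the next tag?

192/T

First component: 3, 6, 12, 24, 48, 96 → 192 (×2 each step).
Letter — letters move forward 2 places in the alphabet: H, J, L, N, P, R → T.
So the next tag is 192/T.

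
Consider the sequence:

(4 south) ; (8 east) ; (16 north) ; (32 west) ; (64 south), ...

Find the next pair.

(128 east)

For the first value, ×2 each step: 4, 8, 16, 32, 64 → 128.
Direction: repeats south → east → north → west, so south, east, north, west, south → east.
Putting it together: (128 east).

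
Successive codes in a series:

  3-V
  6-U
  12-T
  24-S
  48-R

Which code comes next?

First component goes 3, 6, 12, 24, 48 → 96 (×2 each step).
For the letter, letters move back 1 place in the alphabet: V, U, T, S, R → Q.
Combining the parts gives 96-Q.

96-Q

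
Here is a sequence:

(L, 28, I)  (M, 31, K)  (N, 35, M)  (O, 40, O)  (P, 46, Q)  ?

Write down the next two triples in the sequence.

First letter — letters move forward 1 place in the alphabet: L, M, N, O, P → Q → R.
Second slot: differences are 3, 4, 5, … (increasing by 1 each time), so 28, 31, 35, 40, 46 → 53 → 61.
Second letter: I, K, M, O, Q → S → U (letters move forward 2 places in the alphabet).
So the next two triples are (Q, 53, S) and (R, 61, U).

(Q, 53, S), (R, 61, U)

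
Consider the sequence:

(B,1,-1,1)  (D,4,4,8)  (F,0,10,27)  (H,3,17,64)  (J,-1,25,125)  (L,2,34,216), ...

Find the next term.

For the letter, letters move forward 2 places in the alphabet: B, D, F, H, J, L → N.
Second component: 1, 4, 0, 3, -1, 2 → -2 (alternating steps +3, −4, +3, −4, …).
For the third component, differences are 5, 6, 7, … (increasing by 1 each time): -1, 4, 10, 17, 25, 34 → 44.
For the fourth component, perfect cubes: 1³, 2³, 3³, …: 1, 8, 27, 64, 125, 216 → 343.
So the next term is (N,-2,44,343).

(N,-2,44,343)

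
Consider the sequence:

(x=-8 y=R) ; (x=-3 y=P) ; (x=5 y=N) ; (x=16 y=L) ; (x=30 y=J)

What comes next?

X goes -8, -3, 5, 16, 30 → 47 (differences are 5, 8, 11, … (increasing by 3 each time)).
Y: letters move back 2 places in the alphabet; R, P, N, L, J → H.
So the next point is (x=47 y=H).

(x=47 y=H)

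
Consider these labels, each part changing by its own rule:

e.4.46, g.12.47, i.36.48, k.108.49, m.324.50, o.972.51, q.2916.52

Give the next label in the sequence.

Letter — letters move forward 2 places in the alphabet: e, g, i, k, m, o, q → s.
Second component — ×3 each step: 4, 12, 36, 108, 324, 972, 2916 → 8748.
Third component goes 46, 47, 48, 49, 50, 51, 52 → 53 (+1 each step).
So the next label is s.8748.53.

s.8748.53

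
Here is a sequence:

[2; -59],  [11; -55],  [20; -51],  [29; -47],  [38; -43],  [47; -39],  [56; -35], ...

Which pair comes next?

First component: +9 each step; 2, 11, 20, 29, 38, 47, 56 → 65.
Second component goes -59, -55, -51, -47, -43, -39, -35 → -31 (+4 each step).
Putting it together: [65; -31].

[65; -31]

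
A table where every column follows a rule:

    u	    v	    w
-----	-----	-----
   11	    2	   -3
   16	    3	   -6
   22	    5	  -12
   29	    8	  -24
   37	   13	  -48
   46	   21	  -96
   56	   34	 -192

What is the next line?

67  55  -384

Column u — differences are 5, 6, 7, … (increasing by 1 each time): 11, 16, 22, 29, 37, 46, 56 → 67.
For the column v, each term is the sum of the two before it: 2, 3, 5, 8, 13, 21, 34 → 55.
Column w: -3, -6, -12, -24, -48, -96, -192 → -384 (×2 each step).
So the next line is 67  55  -384.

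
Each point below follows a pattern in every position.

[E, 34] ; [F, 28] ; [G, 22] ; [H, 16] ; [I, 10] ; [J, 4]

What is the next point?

[K, -2]

Letter: E, F, G, H, I, J → K (letters move forward 1 place in the alphabet).
Second entry: −6 each step, so 34, 28, 22, 16, 10, 4 → -2.
Putting it together: [K, -2].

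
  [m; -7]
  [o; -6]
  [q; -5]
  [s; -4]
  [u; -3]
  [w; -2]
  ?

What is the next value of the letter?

y

Letter — letters move forward 2 places in the alphabet: m, o, q, s, u, w → y.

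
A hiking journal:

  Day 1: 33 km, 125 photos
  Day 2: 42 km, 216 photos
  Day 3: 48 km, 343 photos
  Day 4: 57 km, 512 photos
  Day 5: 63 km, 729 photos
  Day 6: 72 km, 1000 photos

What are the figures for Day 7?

Km — alternating steps +9, +6, +9, +6, …: 33, 42, 48, 57, 63, 72 → 78.
Photos: 125, 216, 343, 512, 729, 1000 → 1331 (perfect cubes: 5³, 6³, 7³, …).
So the next line is 78 km, 1331 photos.

78 km, 1331 photos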